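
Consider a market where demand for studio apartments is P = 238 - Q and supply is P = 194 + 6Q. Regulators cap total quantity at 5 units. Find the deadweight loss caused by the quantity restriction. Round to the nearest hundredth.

5.79

Unrestricted equilibrium: Q* = (238 - 194)/(1 + 6) = 6.2857.
At Q = 5 the demand price is 238 - (5) = 233 and the supply price is 194 + 6(5) = 224.
Deadweight loss is the triangle between the curves from 5 to 6.2857: (1/2)(233 - 224)(6.2857 - 5) = 5.7857.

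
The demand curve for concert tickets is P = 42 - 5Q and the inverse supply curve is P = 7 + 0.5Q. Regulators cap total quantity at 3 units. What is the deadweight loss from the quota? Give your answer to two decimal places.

31.11

Without the quota, 42 - 5Q = 7 + 0.5Q gives Q* = 6.3636.
At Q = 3 the demand price is 42 - 5(3) = 27 and the supply price is 7 + 0.5(3) = 8.5.
DWL = (1/2)(gap between curves at 3) x (Q* - 3) = (1/2)(18.5)(3.3636) = 31.1136.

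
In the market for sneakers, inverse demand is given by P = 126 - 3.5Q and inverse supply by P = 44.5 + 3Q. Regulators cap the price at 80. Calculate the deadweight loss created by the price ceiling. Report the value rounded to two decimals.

Free-market equilibrium: 126 - 3.5Q = 44.5 + 3Q gives Q* = 12.5385, P* = 82.1154.
At P = 80, sellers supply (80 - 44.5)/3 = 11.8333 while buyers want more, so the quantity traded is 11.8333 at price 80.
At Q = 11.8333 the demand price is 84.5833 and the supply price is 80. Deadweight loss is the triangle between the curves from 11.8333 to 12.5385: (1/2)(84.5833 - 80)(12.5385 - 11.8333) = 1.6159.

1.62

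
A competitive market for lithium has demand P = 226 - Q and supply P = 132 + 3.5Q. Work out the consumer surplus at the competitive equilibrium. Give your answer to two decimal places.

218.17

Set 226 - Q = 132 + 3.5Q, which gives 94 = 4.5Q, so Q* = 20.8889 and P* = 226 - (20.8889) = 205.1111.
The demand choke price is 226, so CS = (1/2)(Q*)(226 - P*) = (1/2)(20.8889)(20.8889) = 218.1728.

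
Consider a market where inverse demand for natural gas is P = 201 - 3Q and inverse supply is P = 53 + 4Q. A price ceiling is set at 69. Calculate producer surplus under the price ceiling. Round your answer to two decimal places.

32.00

Without the control, 201 - 3Q = 53 + 4Q so Q* = 21.1429 and P* = 137.5714.
At the ceiling price 69, quantity supplied is (69 - 53)/4 = 4; supply is the short side, so Q = 4 trades at P = 69.
PS is the triangle above supply below 69: (1/2)(4)(69 - 53) = 32.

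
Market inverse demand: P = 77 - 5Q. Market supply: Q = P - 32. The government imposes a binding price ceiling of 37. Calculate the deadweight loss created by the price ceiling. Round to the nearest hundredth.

Rewriting supply in inverse form: P = 32 + Q.
Without the control, 77 - 5Q = 32 + Q so Q* = 7.5 and P* = 39.5.
At the ceiling price 37, quantity supplied is (37 - 32)/1 = 5; supply is the short side, so Q = 5 trades at P = 37.
The lost-trades triangle has base Q* - 5 = 2.5 and height equal to the gap between the curves at Q = 5, which is 52 - 37 = 15. DWL = (1/2)(2.5)(15) = 18.75.

18.75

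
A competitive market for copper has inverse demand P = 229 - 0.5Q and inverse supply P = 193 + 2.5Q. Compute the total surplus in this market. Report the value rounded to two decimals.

Equilibrium: 229 - 0.5Q = 193 + 2.5Q, so Q* = 12 and P* = 223.
Total surplus is the full triangle between the curves from 0 to Q*: (1/2)(12)(229 - 193) = 216.

216.00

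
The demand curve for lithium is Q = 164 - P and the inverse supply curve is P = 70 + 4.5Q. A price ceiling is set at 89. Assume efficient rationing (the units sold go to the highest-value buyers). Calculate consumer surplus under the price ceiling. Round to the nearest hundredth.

Rewriting demand in inverse form: P = 164 - Q.
Without the control, 164 - Q = 70 + 4.5Q so Q* = 17.0909 and P* = 146.9091.
At P = 89, sellers supply (89 - 70)/4.5 = 4.2222 while buyers want more, so the quantity traded is 4.2222 at price 89.
The demand price at Q = 4.2222 is 159.7778. CS is the trapezoid between demand and 89 over [0, 4.2222]: (1/2)[(164 - 89) + (159.7778 - 89)](4.2222) = 307.7531.

307.75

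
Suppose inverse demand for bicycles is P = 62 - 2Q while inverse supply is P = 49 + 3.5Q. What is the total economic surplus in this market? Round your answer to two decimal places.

Setting demand equal to supply, 13 = 5.5Q, so Q* = 2.3636 and P* = 57.2727.
Total surplus is the full triangle between the curves from 0 to Q*: (1/2)(2.3636)(62 - 49) = 15.3636.

15.36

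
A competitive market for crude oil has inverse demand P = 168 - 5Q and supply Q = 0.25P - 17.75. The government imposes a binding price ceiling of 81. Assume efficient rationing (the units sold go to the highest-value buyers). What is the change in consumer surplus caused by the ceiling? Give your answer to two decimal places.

-88.53

Rewriting supply in inverse form: P = 71 + 4Q.
Free-market equilibrium: 168 - 5Q = 71 + 4Q gives Q* = 10.7778, P* = 114.1111.
At P = 81, sellers supply (81 - 71)/4 = 2.5 while buyers want more, so the quantity traded is 2.5 at price 81.
CS goes from (1/2)(10.7778)(53.8889) = 290.4012 to 201.875 (computed as (168 - 81)(2.5) - (1/2)(5)(2.5)^2), a change of -88.5262.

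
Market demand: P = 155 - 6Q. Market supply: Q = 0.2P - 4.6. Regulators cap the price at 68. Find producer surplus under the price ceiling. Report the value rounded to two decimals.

202.50

Rewriting supply in inverse form: P = 23 + 5Q.
Free-market equilibrium: 155 - 6Q = 23 + 5Q gives Q* = 12, P* = 83.
At the ceiling price 68, quantity supplied is (68 - 23)/5 = 9; supply is the short side, so Q = 9 trades at P = 68.
PS is the triangle above supply below 68: (1/2)(9)(68 - 23) = 202.5.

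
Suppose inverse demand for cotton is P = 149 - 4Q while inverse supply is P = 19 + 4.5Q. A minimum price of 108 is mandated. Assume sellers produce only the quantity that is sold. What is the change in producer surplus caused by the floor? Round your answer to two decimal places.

149.56

Without the control, 149 - 4Q = 19 + 4.5Q so Q* = 15.2941 and P* = 87.8235.
At the floor price 108, quantity demanded is (149 - 108)/4 = 10.25; demand is the short side, so Q = 10.25 trades at P = 108.
PS goes from (1/2)(15.2941)(68.8235) = 526.2976 to 675.8594 (computed as (108 - 19)(10.25) - (1/2)(4.5)(10.25)^2), a change of 149.5618.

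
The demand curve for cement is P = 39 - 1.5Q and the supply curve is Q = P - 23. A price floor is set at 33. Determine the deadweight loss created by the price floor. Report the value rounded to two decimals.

7.20

Rewriting supply in inverse form: P = 23 + Q.
Free-market equilibrium: 39 - 1.5Q = 23 + Q gives Q* = 6.4, P* = 29.4.
At the floor price 33, quantity demanded is (39 - 33)/1.5 = 4; demand is the short side, so Q = 4 trades at P = 33.
The lost-trades triangle has base Q* - 4 = 2.4 and height equal to the gap between the curves at Q = 4, which is 33 - 27 = 6. DWL = (1/2)(2.4)(6) = 7.2.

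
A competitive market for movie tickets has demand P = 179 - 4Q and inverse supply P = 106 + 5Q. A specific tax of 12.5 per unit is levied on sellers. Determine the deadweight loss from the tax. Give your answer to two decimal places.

Without the tax, 179 - 4Q = 106 + 5Q so Q* = 8.1111 and P* = 146.5556.
With the tax, sellers need 12.5 more per unit: 179 - 4Q = 106 + 5Q + 12.5, so Q_t = 6.7222. Buyers pay P_b = 152.1111; sellers receive P_s = P_b - 12.5 = 139.6111.
The welfare triangle lost has base Q* - Q_t = 1.3889 and height t = 12.5, so DWL = (1/2)(1.3889)(12.5) = 8.6806.

8.68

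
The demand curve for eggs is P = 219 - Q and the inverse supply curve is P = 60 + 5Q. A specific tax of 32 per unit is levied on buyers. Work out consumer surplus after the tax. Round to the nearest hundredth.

Without the tax, 219 - Q = 60 + 5Q so Q* = 26.5 and P* = 192.5.
A tax on buyers shifts demand down by 32: (219 - 32) - Q = 60 + 5Q, so Q_t = 21.1667. Buyers pay P_b = 197.8333; sellers receive P_s = P_b - 32 = 165.8333.
CS = (1/2)(Q_t)(219 - P_b) = (1/2)(21.1667)(21.1667) = 224.0139.

224.01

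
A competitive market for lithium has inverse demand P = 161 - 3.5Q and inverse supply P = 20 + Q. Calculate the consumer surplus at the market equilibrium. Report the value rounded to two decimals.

Equilibrium: 161 - 3.5Q = 20 + Q, so Q* = 31.3333 and P* = 51.3333.
Consumer surplus is the triangle under demand above P*: (1/2)(31.3333)(161 - 51.3333) = (1/2)(31.3333)(109.6667) = 1718.1111.

1718.11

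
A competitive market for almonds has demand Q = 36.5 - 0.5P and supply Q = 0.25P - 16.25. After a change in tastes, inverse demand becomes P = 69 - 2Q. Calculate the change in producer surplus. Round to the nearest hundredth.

-2.67

Rewriting demand in inverse form: P = 73 - 2Q.
Rewriting supply in inverse form: P = 65 + 4Q.
Initial equilibrium: Q_0 = 1.3333, P_0 = 70.3333; CS_0 = (1/2)(1.3333)(2.6667) = 1.7778, PS_0 = (1/2)(1.3333)(5.3333) = 3.5556.
New equilibrium: 69 - 2Q = 65 + 4Q gives Q_1 = 0.6667, P_1 = 67.6667; CS_1 = 0.4444, PS_1 = 0.8889.
Change in producer surplus = 0.8889 - 3.5556 = -2.6667.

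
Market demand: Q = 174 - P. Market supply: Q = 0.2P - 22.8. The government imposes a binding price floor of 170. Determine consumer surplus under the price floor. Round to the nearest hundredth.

8.00

Rewriting demand in inverse form: P = 174 - Q.
Rewriting supply in inverse form: P = 114 + 5Q.
Without the control, 174 - Q = 114 + 5Q so Q* = 10 and P* = 164.
At the floor price 170, quantity demanded is (174 - 170)/1 = 4; demand is the short side, so Q = 4 trades at P = 170.
CS is the triangle under demand above 170: (1/2)(4)(174 - 170) = 8.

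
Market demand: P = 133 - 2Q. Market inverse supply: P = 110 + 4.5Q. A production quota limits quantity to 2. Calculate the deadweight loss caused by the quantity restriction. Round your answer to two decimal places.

7.69

Unrestricted equilibrium: Q* = (133 - 110)/(2 + 4.5) = 3.5385.
At Q = 2 the demand price is 133 - 2(2) = 129 and the supply price is 110 + 4.5(2) = 119.
Deadweight loss is the triangle between the curves from 2 to 3.5385: (1/2)(129 - 119)(3.5385 - 2) = 7.6923.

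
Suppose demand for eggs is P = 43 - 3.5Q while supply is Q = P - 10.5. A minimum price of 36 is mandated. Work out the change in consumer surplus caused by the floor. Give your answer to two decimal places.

Rewriting supply in inverse form: P = 10.5 + Q.
Without the control, 43 - 3.5Q = 10.5 + Q so Q* = 7.2222 and P* = 17.7222.
At the floor price 36, quantity demanded is (43 - 36)/3.5 = 2; demand is the short side, so Q = 2 trades at P = 36.
CS goes from (1/2)(7.2222)(25.2778) = 91.2809 to 7 (computed as (43 - 36)(2) - (1/2)(3.5)(2)^2), a change of -84.2809.

-84.28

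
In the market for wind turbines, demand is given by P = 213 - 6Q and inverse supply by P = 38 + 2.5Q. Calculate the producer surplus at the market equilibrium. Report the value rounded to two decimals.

529.84

Set 213 - 6Q = 38 + 2.5Q, which gives 175 = 8.5Q, so Q* = 20.5882 and P* = 213 - 6(20.5882) = 89.4706.
Producer surplus is the triangle above supply below P*: (1/2)(20.5882)(89.4706 - 38) = (1/2)(20.5882)(51.4706) = 529.8443.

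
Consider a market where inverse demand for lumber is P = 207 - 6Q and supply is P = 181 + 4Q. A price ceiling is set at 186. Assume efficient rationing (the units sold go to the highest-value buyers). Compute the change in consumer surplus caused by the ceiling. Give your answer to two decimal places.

1.28

Free-market equilibrium: 207 - 6Q = 181 + 4Q gives Q* = 2.6, P* = 191.4.
At the ceiling price 186, quantity supplied is (186 - 181)/4 = 1.25; supply is the short side, so Q = 1.25 trades at P = 186.
CS goes from (1/2)(2.6)(15.6) = 20.28 to 21.5625 (computed as (207 - 186)(1.25) - (1/2)(6)(1.25)^2), a change of 1.2825.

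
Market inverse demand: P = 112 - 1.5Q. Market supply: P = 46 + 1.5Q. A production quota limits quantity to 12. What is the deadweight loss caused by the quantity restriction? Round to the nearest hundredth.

150.00

Without the quota, 112 - 1.5Q = 46 + 1.5Q gives Q* = 22.
At Q = 12 the demand price is 112 - 1.5(12) = 94 and the supply price is 46 + 1.5(12) = 64.
DWL = (1/2)(gap between curves at 12) x (Q* - 12) = (1/2)(30)(10) = 150.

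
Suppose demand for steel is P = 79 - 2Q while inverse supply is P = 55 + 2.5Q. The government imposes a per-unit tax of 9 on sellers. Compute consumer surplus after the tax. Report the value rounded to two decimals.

Pre-tax equilibrium: 79 - 2Q = 55 + 2.5Q gives Q* = 5.3333, P* = 68.3333.
With the tax, sellers need 9 more per unit: 79 - 2Q = 55 + 2.5Q + 9, so Q_t = 3.3333. Buyers pay P_b = 72.3333; sellers receive P_s = P_b - 9 = 63.3333.
CS = (1/2)(Q_t)(79 - P_b) = (1/2)(3.3333)(6.6667) = 11.1111.

11.11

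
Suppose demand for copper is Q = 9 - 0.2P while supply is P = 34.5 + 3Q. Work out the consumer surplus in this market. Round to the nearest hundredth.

4.31

Rewriting demand in inverse form: P = 45 - 5Q.
Set 45 - 5Q = 34.5 + 3Q, which gives 10.5 = 8Q, so Q* = 1.3125 and P* = 45 - 5(1.3125) = 38.4375.
Consumer surplus is the triangle under demand above P*: (1/2)(1.3125)(45 - 38.4375) = (1/2)(1.3125)(6.5625) = 4.3066.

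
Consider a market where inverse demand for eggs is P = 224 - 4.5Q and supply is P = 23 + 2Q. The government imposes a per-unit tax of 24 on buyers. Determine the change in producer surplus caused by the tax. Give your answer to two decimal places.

Without the tax, 224 - 4.5Q = 23 + 2Q so Q* = 30.9231 and P* = 84.8462.
A tax on buyers shifts demand down by 24: (224 - 24) - 4.5Q = 23 + 2Q, so Q_t = 27.2308. Buyers pay P_b = 101.4615; sellers receive P_s = P_b - 24 = 77.4615.
PS falls from (1/2)(30.9231)(61.8462) = 956.2367 to (1/2)(27.2308)(54.4615) = 741.5148, a change of -214.7219.

-214.72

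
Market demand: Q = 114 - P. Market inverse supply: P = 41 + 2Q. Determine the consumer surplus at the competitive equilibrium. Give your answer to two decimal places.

296.06

Rewriting demand in inverse form: P = 114 - Q.
Set 114 - Q = 41 + 2Q, which gives 73 = 3Q, so Q* = 24.3333 and P* = 114 - (24.3333) = 89.6667.
Consumer surplus is the triangle under demand above P*: (1/2)(24.3333)(114 - 89.6667) = (1/2)(24.3333)(24.3333) = 296.0556.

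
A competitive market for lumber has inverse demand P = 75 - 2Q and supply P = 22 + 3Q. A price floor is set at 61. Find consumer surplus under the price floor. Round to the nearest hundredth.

49.00

Without the control, 75 - 2Q = 22 + 3Q so Q* = 10.6 and P* = 53.8.
At P = 61, buyers demand (75 - 61)/2 = 7 while sellers would supply more, so the quantity traded is 7 at price 61.
CS is the triangle under demand above 61: (1/2)(7)(75 - 61) = 49.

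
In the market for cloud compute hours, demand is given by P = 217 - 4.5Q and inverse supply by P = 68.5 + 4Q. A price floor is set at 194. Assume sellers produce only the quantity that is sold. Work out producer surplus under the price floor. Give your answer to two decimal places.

Free-market equilibrium: 217 - 4.5Q = 68.5 + 4Q gives Q* = 17.4706, P* = 138.3824.
At the floor price 194, quantity demanded is (217 - 194)/4.5 = 5.1111; demand is the short side, so Q = 5.1111 trades at P = 194.
The supply price at Q = 5.1111 is 88.9444. PS is the trapezoid between 194 and supply over [0, 5.1111]: (1/2)[(194 - 68.5) + (194 - 88.9444)](5.1111) = 589.1975.

589.20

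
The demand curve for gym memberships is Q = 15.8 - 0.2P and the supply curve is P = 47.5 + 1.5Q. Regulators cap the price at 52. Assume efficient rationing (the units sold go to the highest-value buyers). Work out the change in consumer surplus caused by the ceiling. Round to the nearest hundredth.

Rewriting demand in inverse form: P = 79 - 5Q.
Free-market equilibrium: 79 - 5Q = 47.5 + 1.5Q gives Q* = 4.8462, P* = 54.7692.
At the ceiling price 52, quantity supplied is (52 - 47.5)/1.5 = 3; supply is the short side, so Q = 3 trades at P = 52.
CS goes from (1/2)(4.8462)(24.2308) = 58.713 to 58.5 (computed as (79 - 52)(3) - (1/2)(5)(3)^2), a change of -0.213.

-0.21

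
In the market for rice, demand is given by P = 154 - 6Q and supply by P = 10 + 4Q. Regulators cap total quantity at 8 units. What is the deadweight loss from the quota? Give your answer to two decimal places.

204.80

Without the quota, 154 - 6Q = 10 + 4Q gives Q* = 14.4.
At Q = 8 the demand price is 154 - 6(8) = 106 and the supply price is 10 + 4(8) = 42.
Deadweight loss is the triangle between the curves from 8 to 14.4: (1/2)(106 - 42)(14.4 - 8) = 204.8.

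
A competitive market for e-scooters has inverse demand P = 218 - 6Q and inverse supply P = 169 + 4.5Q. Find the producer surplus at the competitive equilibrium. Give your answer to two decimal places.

Equilibrium: 218 - 6Q = 169 + 4.5Q, so Q* = 4.6667 and P* = 190.
Producer surplus is the triangle above supply below P*: (1/2)(4.6667)(190 - 169) = (1/2)(4.6667)(21) = 49.

49.00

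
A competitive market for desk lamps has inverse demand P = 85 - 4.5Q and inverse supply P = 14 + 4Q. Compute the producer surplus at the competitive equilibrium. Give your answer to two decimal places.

139.54

Setting demand equal to supply, 71 = 8.5Q, so Q* = 8.3529 and P* = 47.4118.
PS is the area between P* and the supply curve from 0 to Q*: (1/2)(8.3529)(33.4118) = 139.5433.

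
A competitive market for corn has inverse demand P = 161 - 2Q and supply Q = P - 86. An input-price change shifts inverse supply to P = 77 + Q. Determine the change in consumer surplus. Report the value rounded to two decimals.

159.00

Rewriting supply in inverse form: P = 86 + Q.
Initial equilibrium: Q_0 = 25, P_0 = 111; CS_0 = (1/2)(25)(50) = 625, PS_0 = (1/2)(25)(25) = 312.5.
New equilibrium: 161 - 2Q = 77 + Q gives Q_1 = 28, P_1 = 105; CS_1 = 784, PS_1 = 392.
Change in consumer surplus = 784 - 625 = 159.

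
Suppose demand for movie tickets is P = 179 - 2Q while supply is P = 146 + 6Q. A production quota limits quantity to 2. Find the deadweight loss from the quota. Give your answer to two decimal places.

18.06

Without the quota, 179 - 2Q = 146 + 6Q gives Q* = 4.125.
At Q = 2 the demand price is 179 - 2(2) = 175 and the supply price is 146 + 6(2) = 158.
Deadweight loss is the triangle between the curves from 2 to 4.125: (1/2)(175 - 158)(4.125 - 2) = 18.0625.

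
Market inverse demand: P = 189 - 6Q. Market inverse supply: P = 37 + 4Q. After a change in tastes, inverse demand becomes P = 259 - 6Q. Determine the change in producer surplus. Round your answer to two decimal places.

Initial equilibrium: Q_0 = 15.2, P_0 = 97.8; CS_0 = (1/2)(15.2)(91.2) = 693.12, PS_0 = (1/2)(15.2)(60.8) = 462.08.
New equilibrium: 259 - 6Q = 37 + 4Q gives Q_1 = 22.2, P_1 = 125.8; CS_1 = 1478.52, PS_1 = 985.68.
Change in producer surplus = 985.68 - 462.08 = 523.6.

523.60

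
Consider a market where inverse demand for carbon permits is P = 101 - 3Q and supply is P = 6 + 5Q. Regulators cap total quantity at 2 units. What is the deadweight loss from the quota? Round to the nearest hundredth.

Unrestricted equilibrium: Q* = (101 - 6)/(3 + 5) = 11.875.
At Q = 2 the demand price is 101 - 3(2) = 95 and the supply price is 6 + 5(2) = 16.
Deadweight loss is the triangle between the curves from 2 to 11.875: (1/2)(95 - 16)(11.875 - 2) = 390.0625.

390.06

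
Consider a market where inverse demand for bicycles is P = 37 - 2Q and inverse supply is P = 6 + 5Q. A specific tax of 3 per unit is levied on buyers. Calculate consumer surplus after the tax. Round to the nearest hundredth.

Pre-tax equilibrium: 37 - 2Q = 6 + 5Q gives Q* = 4.4286, P* = 28.1429.
With the tax, buyers' net willingness to pay falls by 3: (37 - 3) - 2Q = 6 + 5Q, so Q_t = 4. Buyers pay P_b = 29; sellers receive P_s = P_b - 3 = 26.
CS = (1/2)(Q_t)(37 - P_b) = (1/2)(4)(8) = 16.

16.00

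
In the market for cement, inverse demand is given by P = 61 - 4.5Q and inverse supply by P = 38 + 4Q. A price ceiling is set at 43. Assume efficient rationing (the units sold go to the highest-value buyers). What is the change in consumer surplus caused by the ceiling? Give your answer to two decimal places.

2.51

Without the control, 61 - 4.5Q = 38 + 4Q so Q* = 2.7059 and P* = 48.8235.
At the ceiling price 43, quantity supplied is (43 - 38)/4 = 1.25; supply is the short side, so Q = 1.25 trades at P = 43.
CS goes from (1/2)(2.7059)(12.1765) = 16.474 to 18.9844 (computed as (61 - 43)(1.25) - (1/2)(4.5)(1.25)^2), a change of 2.5103.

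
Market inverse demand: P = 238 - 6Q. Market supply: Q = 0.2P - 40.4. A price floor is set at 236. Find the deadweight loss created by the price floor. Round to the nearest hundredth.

Rewriting supply in inverse form: P = 202 + 5Q.
Free-market equilibrium: 238 - 6Q = 202 + 5Q gives Q* = 3.2727, P* = 218.3636.
At the floor price 236, quantity demanded is (238 - 236)/6 = 0.3333; demand is the short side, so Q = 0.3333 trades at P = 236.
At Q = 0.3333 the demand price is 236 and the supply price is 203.6667. Deadweight loss is the triangle between the curves from 0.3333 to 3.2727: (1/2)(236 - 203.6667)(3.2727 - 0.3333) = 47.5202.

47.52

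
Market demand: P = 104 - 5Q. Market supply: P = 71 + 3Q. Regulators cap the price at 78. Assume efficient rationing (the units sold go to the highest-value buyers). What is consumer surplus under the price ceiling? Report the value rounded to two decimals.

47.06

Without the control, 104 - 5Q = 71 + 3Q so Q* = 4.125 and P* = 83.375.
At P = 78, sellers supply (78 - 71)/3 = 2.3333 while buyers want more, so the quantity traded is 2.3333 at price 78.
The demand price at Q = 2.3333 is 92.3333. CS is the trapezoid between demand and 78 over [0, 2.3333]: (1/2)[(104 - 78) + (92.3333 - 78)](2.3333) = 47.0556.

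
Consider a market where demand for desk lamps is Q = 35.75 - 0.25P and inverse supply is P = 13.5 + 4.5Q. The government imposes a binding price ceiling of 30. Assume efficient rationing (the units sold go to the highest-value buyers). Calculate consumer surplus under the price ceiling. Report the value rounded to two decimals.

Rewriting demand in inverse form: P = 143 - 4Q.
Free-market equilibrium: 143 - 4Q = 13.5 + 4.5Q gives Q* = 15.2353, P* = 82.0588.
At the ceiling price 30, quantity supplied is (30 - 13.5)/4.5 = 3.6667; supply is the short side, so Q = 3.6667 trades at P = 30.
The demand price at Q = 3.6667 is 128.3333. CS is the trapezoid between demand and 30 over [0, 3.6667]: (1/2)[(143 - 30) + (128.3333 - 30)](3.6667) = 387.4444.

387.44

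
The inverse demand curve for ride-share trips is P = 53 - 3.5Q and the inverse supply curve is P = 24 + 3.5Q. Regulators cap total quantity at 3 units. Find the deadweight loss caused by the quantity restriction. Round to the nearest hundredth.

Without the quota, 53 - 3.5Q = 24 + 3.5Q gives Q* = 4.1429.
At Q = 3 the demand price is 53 - 3.5(3) = 42.5 and the supply price is 24 + 3.5(3) = 34.5.
DWL = (1/2)(gap between curves at 3) x (Q* - 3) = (1/2)(8)(1.1429) = 4.5714.

4.57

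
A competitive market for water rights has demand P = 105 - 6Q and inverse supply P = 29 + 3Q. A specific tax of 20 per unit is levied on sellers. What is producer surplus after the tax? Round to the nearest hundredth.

Without the tax, 105 - 6Q = 29 + 3Q so Q* = 8.4444 and P* = 54.3333.
A tax on sellers shifts supply up by 20: 105 - 6Q = 29 + 3Q + 20, so Q_t = 6.2222. Buyers pay P_b = 67.6667; sellers receive P_s = P_b - 20 = 47.6667.
PS = (1/2)(Q_t)(P_s - 29) = (1/2)(6.2222)(18.6667) = 58.0741.

58.07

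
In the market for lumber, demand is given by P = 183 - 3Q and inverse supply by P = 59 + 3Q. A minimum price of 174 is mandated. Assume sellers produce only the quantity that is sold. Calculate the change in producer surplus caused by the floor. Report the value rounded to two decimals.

Without the control, 183 - 3Q = 59 + 3Q so Q* = 20.6667 and P* = 121.
At the floor price 174, quantity demanded is (183 - 174)/3 = 3; demand is the short side, so Q = 3 trades at P = 174.
PS goes from (1/2)(20.6667)(62) = 640.6667 to 331.5 (computed as (174 - 59)(3) - (1/2)(3)(3)^2), a change of -309.1667.

-309.17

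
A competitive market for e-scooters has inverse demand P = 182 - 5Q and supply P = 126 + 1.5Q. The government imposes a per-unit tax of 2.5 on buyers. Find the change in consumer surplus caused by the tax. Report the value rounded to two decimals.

-16.20

Without the tax, 182 - 5Q = 126 + 1.5Q so Q* = 8.6154 and P* = 138.9231.
A tax on buyers shifts demand down by 2.5: (182 - 2.5) - 5Q = 126 + 1.5Q, so Q_t = 8.2308. Buyers pay P_b = 140.8462; sellers receive P_s = P_b - 2.5 = 138.3462.
CS falls from (1/2)(8.6154)(43.0769) = 185.5621 to (1/2)(8.2308)(41.1538) = 169.3639, a change of -16.1982.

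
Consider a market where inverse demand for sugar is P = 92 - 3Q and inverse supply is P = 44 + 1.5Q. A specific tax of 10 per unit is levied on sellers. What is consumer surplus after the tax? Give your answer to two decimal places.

Without the tax, 92 - 3Q = 44 + 1.5Q so Q* = 10.6667 and P* = 60.
With the tax, sellers need 10 more per unit: 92 - 3Q = 44 + 1.5Q + 10, so Q_t = 8.4444. Buyers pay P_b = 66.6667; sellers receive P_s = P_b - 10 = 56.6667.
CS = (1/2)(Q_t)(92 - P_b) = (1/2)(8.4444)(25.3333) = 106.963.

106.96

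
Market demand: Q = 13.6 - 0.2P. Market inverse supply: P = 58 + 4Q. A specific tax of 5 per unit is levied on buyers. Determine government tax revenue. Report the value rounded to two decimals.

Rewriting demand in inverse form: P = 68 - 5Q.
Without the tax, 68 - 5Q = 58 + 4Q so Q* = 1.1111 and P* = 62.4444.
With the tax, buyers' net willingness to pay falls by 5: (68 - 5) - 5Q = 58 + 4Q, so Q_t = 0.5556. Buyers pay P_b = 65.2222; sellers receive P_s = P_b - 5 = 60.2222.
Revenue is the tax times quantity traded: 5 x 0.5556 = 2.7778.

2.78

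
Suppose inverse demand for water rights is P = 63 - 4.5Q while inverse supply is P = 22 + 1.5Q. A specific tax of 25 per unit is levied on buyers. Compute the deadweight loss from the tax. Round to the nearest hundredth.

Pre-tax equilibrium: 63 - 4.5Q = 22 + 1.5Q gives Q* = 6.8333, P* = 32.25.
With the tax, buyers' net willingness to pay falls by 25: (63 - 25) - 4.5Q = 22 + 1.5Q, so Q_t = 2.6667. Buyers pay P_b = 51; sellers receive P_s = P_b - 25 = 26.
The welfare triangle lost has base Q* - Q_t = 4.1667 and height t = 25, so DWL = (1/2)(4.1667)(25) = 52.0833.

52.08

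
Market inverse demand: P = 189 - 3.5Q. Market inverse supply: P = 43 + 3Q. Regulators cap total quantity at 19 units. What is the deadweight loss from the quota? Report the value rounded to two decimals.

Unrestricted equilibrium: Q* = (189 - 43)/(3.5 + 3) = 22.4615.
At Q = 19 the demand price is 189 - 3.5(19) = 122.5 and the supply price is 43 + 3(19) = 100.
Deadweight loss is the triangle between the curves from 19 to 22.4615: (1/2)(122.5 - 100)(22.4615 - 19) = 38.9423.

38.94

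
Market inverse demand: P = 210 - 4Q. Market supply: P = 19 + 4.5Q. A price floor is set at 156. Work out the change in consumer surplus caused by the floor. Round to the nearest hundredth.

-645.35

Without the control, 210 - 4Q = 19 + 4.5Q so Q* = 22.4706 and P* = 120.1176.
At P = 156, buyers demand (210 - 156)/4 = 13.5 while sellers would supply more, so the quantity traded is 13.5 at price 156.
CS goes from (1/2)(22.4706)(89.8824) = 1009.8547 to 364.5 (computed as (210 - 156)(13.5) - (1/2)(4)(13.5)^2), a change of -645.3547.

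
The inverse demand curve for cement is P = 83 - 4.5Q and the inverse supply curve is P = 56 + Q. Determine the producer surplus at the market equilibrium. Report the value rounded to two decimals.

Setting demand equal to supply, 27 = 5.5Q, so Q* = 4.9091 and P* = 60.9091.
The supply curve's price intercept is 56, so PS = (1/2)(Q*)(P* - 56) = (1/2)(4.9091)(4.9091) = 12.0496.

12.05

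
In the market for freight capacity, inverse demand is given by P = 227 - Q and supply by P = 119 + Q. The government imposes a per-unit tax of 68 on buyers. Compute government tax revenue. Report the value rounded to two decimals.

Pre-tax equilibrium: 227 - Q = 119 + Q gives Q* = 54, P* = 173.
A tax on buyers shifts demand down by 68: (227 - 68) - Q = 119 + Q, so Q_t = 20. Buyers pay P_b = 207; sellers receive P_s = P_b - 68 = 139.
Revenue is the tax times quantity traded: 68 x 20 = 1360.

1360.00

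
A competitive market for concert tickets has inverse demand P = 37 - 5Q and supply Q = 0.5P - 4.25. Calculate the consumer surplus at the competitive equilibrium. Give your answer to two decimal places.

41.44

Rewriting supply in inverse form: P = 8.5 + 2Q.
Set 37 - 5Q = 8.5 + 2Q, which gives 28.5 = 7Q, so Q* = 4.0714 and P* = 37 - 5(4.0714) = 16.6429.
CS is the area between the demand curve and P* from 0 to Q*: (1/2)(4.0714)(20.3571) = 41.4413.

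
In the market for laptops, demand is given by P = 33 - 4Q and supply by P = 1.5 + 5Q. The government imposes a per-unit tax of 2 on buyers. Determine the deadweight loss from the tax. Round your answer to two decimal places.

0.22

Without the tax, 33 - 4Q = 1.5 + 5Q so Q* = 3.5 and P* = 19.
A tax on buyers shifts demand down by 2: (33 - 2) - 4Q = 1.5 + 5Q, so Q_t = 3.2778. Buyers pay P_b = 19.8889; sellers receive P_s = P_b - 2 = 17.8889.
Deadweight loss is the triangle between the curves from Q_t to Q*: (1/2)(3.5 - 3.2778)(2) = 0.2222.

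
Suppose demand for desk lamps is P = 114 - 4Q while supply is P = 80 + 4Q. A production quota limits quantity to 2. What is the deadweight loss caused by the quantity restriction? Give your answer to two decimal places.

Without the quota, 114 - 4Q = 80 + 4Q gives Q* = 4.25.
At Q = 2 the demand price is 114 - 4(2) = 106 and the supply price is 80 + 4(2) = 88.
Deadweight loss is the triangle between the curves from 2 to 4.25: (1/2)(106 - 88)(4.25 - 2) = 20.25.

20.25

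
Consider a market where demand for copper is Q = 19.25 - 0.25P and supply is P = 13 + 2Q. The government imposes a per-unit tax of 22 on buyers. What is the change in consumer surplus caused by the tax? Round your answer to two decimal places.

Rewriting demand in inverse form: P = 77 - 4Q.
Pre-tax equilibrium: 77 - 4Q = 13 + 2Q gives Q* = 10.6667, P* = 34.3333.
With the tax, buyers' net willingness to pay falls by 22: (77 - 22) - 4Q = 13 + 2Q, so Q_t = 7. Buyers pay P_b = 49; sellers receive P_s = P_b - 22 = 27.
CS falls from (1/2)(10.6667)(42.6667) = 227.5556 to (1/2)(7)(28) = 98, a change of -129.5556.

-129.56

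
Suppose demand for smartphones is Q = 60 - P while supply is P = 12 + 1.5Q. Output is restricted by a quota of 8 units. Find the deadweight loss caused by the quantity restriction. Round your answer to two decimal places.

156.80

Rewriting demand in inverse form: P = 60 - Q.
Unrestricted equilibrium: Q* = (60 - 12)/(1 + 1.5) = 19.2.
At Q = 8 the demand price is 60 - (8) = 52 and the supply price is 12 + 1.5(8) = 24.
Deadweight loss is the triangle between the curves from 8 to 19.2: (1/2)(52 - 24)(19.2 - 8) = 156.8.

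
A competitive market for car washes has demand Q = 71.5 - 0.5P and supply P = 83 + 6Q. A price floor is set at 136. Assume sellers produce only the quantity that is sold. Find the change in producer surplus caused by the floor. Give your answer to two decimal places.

Rewriting demand in inverse form: P = 143 - 2Q.
Free-market equilibrium: 143 - 2Q = 83 + 6Q gives Q* = 7.5, P* = 128.
At the floor price 136, quantity demanded is (143 - 136)/2 = 3.5; demand is the short side, so Q = 3.5 trades at P = 136.
PS goes from (1/2)(7.5)(45) = 168.75 to 148.75 (computed as (136 - 83)(3.5) - (1/2)(6)(3.5)^2), a change of -20.

-20.00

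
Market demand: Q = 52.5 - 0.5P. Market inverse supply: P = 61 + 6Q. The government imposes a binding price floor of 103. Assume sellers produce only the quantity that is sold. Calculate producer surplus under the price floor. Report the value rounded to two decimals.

39.00

Rewriting demand in inverse form: P = 105 - 2Q.
Free-market equilibrium: 105 - 2Q = 61 + 6Q gives Q* = 5.5, P* = 94.
At the floor price 103, quantity demanded is (105 - 103)/2 = 1; demand is the short side, so Q = 1 trades at P = 103.
The supply price at Q = 1 is 67. PS is the trapezoid between 103 and supply over [0, 1]: (1/2)[(103 - 61) + (103 - 67)](1) = 39.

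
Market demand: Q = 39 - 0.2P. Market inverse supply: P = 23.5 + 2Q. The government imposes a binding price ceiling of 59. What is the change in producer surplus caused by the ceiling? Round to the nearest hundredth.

-285.19

Rewriting demand in inverse form: P = 195 - 5Q.
Free-market equilibrium: 195 - 5Q = 23.5 + 2Q gives Q* = 24.5, P* = 72.5.
At P = 59, sellers supply (59 - 23.5)/2 = 17.75 while buyers want more, so the quantity traded is 17.75 at price 59.
PS goes from (1/2)(24.5)(49) = 600.25 to 315.0625 (computed as (59 - 23.5)(17.75) - (1/2)(2)(17.75)^2), a change of -285.1875.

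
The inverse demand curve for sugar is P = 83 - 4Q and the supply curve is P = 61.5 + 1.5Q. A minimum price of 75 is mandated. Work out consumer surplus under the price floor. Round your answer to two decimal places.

8.00

Free-market equilibrium: 83 - 4Q = 61.5 + 1.5Q gives Q* = 3.9091, P* = 67.3636.
At the floor price 75, quantity demanded is (83 - 75)/4 = 2; demand is the short side, so Q = 2 trades at P = 75.
CS is the triangle under demand above 75: (1/2)(2)(83 - 75) = 8.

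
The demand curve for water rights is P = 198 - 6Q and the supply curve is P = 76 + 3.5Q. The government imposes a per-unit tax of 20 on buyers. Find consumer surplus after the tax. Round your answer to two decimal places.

Without the tax, 198 - 6Q = 76 + 3.5Q so Q* = 12.8421 and P* = 120.9474.
A tax on buyers shifts demand down by 20: (198 - 20) - 6Q = 76 + 3.5Q, so Q_t = 10.7368. Buyers pay P_b = 133.5789; sellers receive P_s = P_b - 20 = 113.5789.
CS = (1/2)(Q_t)(198 - P_b) = (1/2)(10.7368)(64.4211) = 345.8393.

345.84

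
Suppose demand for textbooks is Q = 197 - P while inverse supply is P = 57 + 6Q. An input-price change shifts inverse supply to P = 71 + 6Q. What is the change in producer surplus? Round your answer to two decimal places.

-228.00

Rewriting demand in inverse form: P = 197 - Q.
Initial equilibrium: Q_0 = 20, P_0 = 177; CS_0 = (1/2)(20)(20) = 200, PS_0 = (1/2)(20)(120) = 1200.
New equilibrium: 197 - Q = 71 + 6Q gives Q_1 = 18, P_1 = 179; CS_1 = 162, PS_1 = 972.
Change in producer surplus = 972 - 1200 = -228.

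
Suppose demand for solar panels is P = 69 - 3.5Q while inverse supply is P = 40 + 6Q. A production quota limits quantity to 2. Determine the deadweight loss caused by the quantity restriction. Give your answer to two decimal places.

Without the quota, 69 - 3.5Q = 40 + 6Q gives Q* = 3.0526.
At Q = 2 the demand price is 69 - 3.5(2) = 62 and the supply price is 40 + 6(2) = 52.
DWL = (1/2)(gap between curves at 2) x (Q* - 2) = (1/2)(10)(1.0526) = 5.2632.

5.26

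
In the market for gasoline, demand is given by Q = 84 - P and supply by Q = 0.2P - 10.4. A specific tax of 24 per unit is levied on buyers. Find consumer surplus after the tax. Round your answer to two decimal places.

0.89

Rewriting demand in inverse form: P = 84 - Q.
Rewriting supply in inverse form: P = 52 + 5Q.
Without the tax, 84 - Q = 52 + 5Q so Q* = 5.3333 and P* = 78.6667.
With the tax, buyers' net willingness to pay falls by 24: (84 - 24) - Q = 52 + 5Q, so Q_t = 1.3333. Buyers pay P_b = 82.6667; sellers receive P_s = P_b - 24 = 58.6667.
CS = (1/2)(Q_t)(84 - P_b) = (1/2)(1.3333)(1.3333) = 0.8889.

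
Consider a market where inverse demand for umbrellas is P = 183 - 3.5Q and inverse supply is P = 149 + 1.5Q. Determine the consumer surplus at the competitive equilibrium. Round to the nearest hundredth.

80.92

Equilibrium: 183 - 3.5Q = 149 + 1.5Q, so Q* = 6.8 and P* = 159.2.
CS is the area between the demand curve and P* from 0 to Q*: (1/2)(6.8)(23.8) = 80.92.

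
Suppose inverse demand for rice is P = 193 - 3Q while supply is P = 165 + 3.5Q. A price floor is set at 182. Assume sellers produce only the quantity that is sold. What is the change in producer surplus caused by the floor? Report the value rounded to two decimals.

6.33

Free-market equilibrium: 193 - 3Q = 165 + 3.5Q gives Q* = 4.3077, P* = 180.0769.
At the floor price 182, quantity demanded is (193 - 182)/3 = 3.6667; demand is the short side, so Q = 3.6667 trades at P = 182.
PS goes from (1/2)(4.3077)(15.0769) = 32.4734 to 38.8056 (computed as (182 - 165)(3.6667) - (1/2)(3.5)(3.6667)^2), a change of 6.3322.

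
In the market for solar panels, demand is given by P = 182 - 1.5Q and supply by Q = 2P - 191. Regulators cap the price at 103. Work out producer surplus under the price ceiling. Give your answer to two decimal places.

Rewriting supply in inverse form: P = 95.5 + 0.5Q.
Without the control, 182 - 1.5Q = 95.5 + 0.5Q so Q* = 43.25 and P* = 117.125.
At P = 103, sellers supply (103 - 95.5)/0.5 = 15 while buyers want more, so the quantity traded is 15 at price 103.
PS is the triangle above supply below 103: (1/2)(15)(103 - 95.5) = 56.25.

56.25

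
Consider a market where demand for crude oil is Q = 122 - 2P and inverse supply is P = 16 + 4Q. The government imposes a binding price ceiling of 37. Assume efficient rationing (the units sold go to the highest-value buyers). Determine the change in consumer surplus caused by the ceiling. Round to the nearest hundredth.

Rewriting demand in inverse form: P = 61 - 0.5Q.
Without the control, 61 - 0.5Q = 16 + 4Q so Q* = 10 and P* = 56.
At P = 37, sellers supply (37 - 16)/4 = 5.25 while buyers want more, so the quantity traded is 5.25 at price 37.
CS goes from (1/2)(10)(5) = 25 to 119.1094 (computed as (61 - 37)(5.25) - (1/2)(0.5)(5.25)^2), a change of 94.1094.

94.11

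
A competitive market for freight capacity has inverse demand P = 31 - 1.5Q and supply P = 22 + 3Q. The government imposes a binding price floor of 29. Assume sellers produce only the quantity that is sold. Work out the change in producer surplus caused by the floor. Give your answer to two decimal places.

Without the control, 31 - 1.5Q = 22 + 3Q so Q* = 2 and P* = 28.
At P = 29, buyers demand (31 - 29)/1.5 = 1.3333 while sellers would supply more, so the quantity traded is 1.3333 at price 29.
PS goes from (1/2)(2)(6) = 6 to 6.6667 (computed as (29 - 22)(1.3333) - (1/2)(3)(1.3333)^2), a change of 0.6667.

0.67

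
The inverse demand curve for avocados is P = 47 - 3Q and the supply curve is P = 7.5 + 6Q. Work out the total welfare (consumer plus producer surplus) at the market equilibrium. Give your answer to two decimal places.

Setting demand equal to supply, 39.5 = 9Q, so Q* = 4.3889 and P* = 33.8333.
CS = (1/2)(4.3889)(13.1667) = 28.8935 and PS = (1/2)(4.3889)(26.3333) = 57.787, so total surplus = 86.6806.

86.68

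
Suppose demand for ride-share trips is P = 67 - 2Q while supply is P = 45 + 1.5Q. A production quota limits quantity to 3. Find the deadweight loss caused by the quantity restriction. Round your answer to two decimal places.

Without the quota, 67 - 2Q = 45 + 1.5Q gives Q* = 6.2857.
At Q = 3 the demand price is 67 - 2(3) = 61 and the supply price is 45 + 1.5(3) = 49.5.
Deadweight loss is the triangle between the curves from 3 to 6.2857: (1/2)(61 - 49.5)(6.2857 - 3) = 18.8929.

18.89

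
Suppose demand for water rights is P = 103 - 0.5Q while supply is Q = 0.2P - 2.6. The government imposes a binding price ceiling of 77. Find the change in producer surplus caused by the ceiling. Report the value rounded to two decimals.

-259.82

Rewriting supply in inverse form: P = 13 + 5Q.
Free-market equilibrium: 103 - 0.5Q = 13 + 5Q gives Q* = 16.3636, P* = 94.8182.
At the ceiling price 77, quantity supplied is (77 - 13)/5 = 12.8; supply is the short side, so Q = 12.8 trades at P = 77.
PS goes from (1/2)(16.3636)(81.8182) = 669.4215 to 409.6 (computed as (77 - 13)(12.8) - (1/2)(5)(12.8)^2), a change of -259.8215.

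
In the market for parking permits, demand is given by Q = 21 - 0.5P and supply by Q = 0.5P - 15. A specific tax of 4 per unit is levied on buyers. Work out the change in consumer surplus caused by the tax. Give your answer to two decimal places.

Rewriting demand in inverse form: P = 42 - 2Q.
Rewriting supply in inverse form: P = 30 + 2Q.
Pre-tax equilibrium: 42 - 2Q = 30 + 2Q gives Q* = 3, P* = 36.
With the tax, buyers' net willingness to pay falls by 4: (42 - 4) - 2Q = 30 + 2Q, so Q_t = 2. Buyers pay P_b = 38; sellers receive P_s = P_b - 4 = 34.
Consumers lose the trapezoid between P* and P_b out to Q_t plus the triangle from Q_t to Q*: change in CS = 4 - 9 = -5.

-5.00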